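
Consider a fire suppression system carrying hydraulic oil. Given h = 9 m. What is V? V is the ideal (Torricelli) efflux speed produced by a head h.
Formula: V = \sqrt{2 g h}
V = √(2·9.81·9) = 13.29 m/s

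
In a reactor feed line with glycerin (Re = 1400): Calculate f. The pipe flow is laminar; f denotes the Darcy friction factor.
Formula: f = \frac{64}{Re}
f = 64/1400 = 0.04571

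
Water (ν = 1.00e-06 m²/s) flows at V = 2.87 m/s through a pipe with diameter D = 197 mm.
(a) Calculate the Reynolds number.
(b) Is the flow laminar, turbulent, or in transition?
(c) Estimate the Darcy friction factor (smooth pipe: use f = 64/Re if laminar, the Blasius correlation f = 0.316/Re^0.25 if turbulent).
(a) Re = V·D/ν = 2.87·0.197/1.00e-06 = 565390
(b) Flow regime: turbulent (Re > 4000)
(c) Friction factor: f = 0.316/Re^0.25 = 0.316/565390^0.25 = 0.01152 (Blasius is strictly valid for Re ≲ 1e5; used here as the smooth-pipe estimate the problem specifies)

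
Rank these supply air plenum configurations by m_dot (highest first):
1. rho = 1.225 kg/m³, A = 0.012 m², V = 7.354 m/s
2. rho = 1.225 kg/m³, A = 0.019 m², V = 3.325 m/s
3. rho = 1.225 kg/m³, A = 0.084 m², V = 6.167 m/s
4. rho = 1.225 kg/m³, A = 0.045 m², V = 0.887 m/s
Case 1: m_dot = 0.1081 kg/s
Case 2: m_dot = 0.07739 kg/s
Case 3: m_dot = 0.6346 kg/s
Case 4: m_dot = 0.0489 kg/s
Ranking (highest first): 3, 1, 2, 4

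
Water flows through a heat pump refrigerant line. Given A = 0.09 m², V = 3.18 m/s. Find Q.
Formula: Q = A V
Q = 0.09·3.18·1000 = 286.2 L/s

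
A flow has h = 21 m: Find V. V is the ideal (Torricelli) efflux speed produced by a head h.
Formula: V = \sqrt{2 g h}
V = √(2·9.81·21) = 20.3 m/s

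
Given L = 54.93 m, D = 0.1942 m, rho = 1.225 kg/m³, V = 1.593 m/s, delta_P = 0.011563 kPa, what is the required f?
Formula: \Delta P = f \frac{L}{D} \frac{\rho V^2}{2}
Substituting knowns: 0.011563 = f·(54.93/0.1942)·0.5·1.225·1.593²/1000
Solving for f: f = (0.011563·1000)/((54.93/0.1942)·0.5·1.225·1.593²) = 0.0263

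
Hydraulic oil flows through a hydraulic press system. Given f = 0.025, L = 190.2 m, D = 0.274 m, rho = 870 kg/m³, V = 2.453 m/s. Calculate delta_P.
Formula: \Delta P = f \frac{L}{D} \frac{\rho V^2}{2}
delta_P = 0.025·(190.2/0.274)·0.5·870·2.453²/1000 = 45.42 kPa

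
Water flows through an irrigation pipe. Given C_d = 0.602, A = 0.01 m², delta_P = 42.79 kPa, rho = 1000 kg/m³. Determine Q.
Formula: Q = C_d A \sqrt{\frac{2 \Delta P}{\rho}}
Q = 0.602·0.01·√(2·(42.79·1000)/1000)·1000 = 55.69 L/s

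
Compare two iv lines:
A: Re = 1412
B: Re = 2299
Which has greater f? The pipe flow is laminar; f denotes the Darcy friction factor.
f(A) = 0.04533, f(B) = 0.02784. Answer: A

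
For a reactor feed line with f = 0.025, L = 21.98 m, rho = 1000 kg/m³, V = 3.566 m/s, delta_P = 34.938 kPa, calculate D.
Formula: \Delta P = f \frac{L}{D} \frac{\rho V^2}{2}
Substituting knowns: 34.938 = 0.025·(21.98/D)·0.5·1000·3.566²/1000
Solving for D: D = 0.025·21.98·0.5·1000·3.566²/(34.938·1000) = 0.1 m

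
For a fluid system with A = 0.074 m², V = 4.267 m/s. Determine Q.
Formula: Q = A V
Q = 0.074·4.267·1000 = 315.8 L/s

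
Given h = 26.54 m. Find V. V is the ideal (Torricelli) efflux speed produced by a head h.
Formula: V = \sqrt{2 g h}
V = √(2·9.81·26.54) = 22.82 m/s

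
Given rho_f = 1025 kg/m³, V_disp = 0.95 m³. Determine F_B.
Formula: F_B = \rho_f g V_{disp}
F_B = 1025·9.81·0.95 = 9552 N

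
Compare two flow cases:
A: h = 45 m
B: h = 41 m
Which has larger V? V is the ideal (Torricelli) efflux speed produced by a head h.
V(A) = 29.71 m/s, V(B) = 28.36 m/s. Answer: A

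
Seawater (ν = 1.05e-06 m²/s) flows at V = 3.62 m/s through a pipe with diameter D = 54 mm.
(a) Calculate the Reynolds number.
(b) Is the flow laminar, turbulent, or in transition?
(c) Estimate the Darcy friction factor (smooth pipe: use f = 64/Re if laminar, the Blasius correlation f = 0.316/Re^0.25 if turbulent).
(a) Re = V·D/ν = 3.62·0.054/1.05e-06 = 186170
(b) Flow regime: turbulent (Re > 4000)
(c) Friction factor: f = 0.316/Re^0.25 = 0.316/186170^0.25 = 0.01521 (Blasius is strictly valid for Re ≲ 1e5; used here as the smooth-pipe estimate the problem specifies)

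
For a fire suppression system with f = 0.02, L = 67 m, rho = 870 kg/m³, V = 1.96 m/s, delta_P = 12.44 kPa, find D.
Formula: \Delta P = f \frac{L}{D} \frac{\rho V^2}{2}
Substituting knowns: 12.44 = 0.02·(67/D)·0.5·870·1.96²/1000
Solving for D: D = 0.02·67·0.5·870·1.96²/(12.44·1000) = 0.18 m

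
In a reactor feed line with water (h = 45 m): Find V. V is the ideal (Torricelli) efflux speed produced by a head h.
Formula: V = \sqrt{2 g h}
V = √(2·9.81·45) = 29.71 m/s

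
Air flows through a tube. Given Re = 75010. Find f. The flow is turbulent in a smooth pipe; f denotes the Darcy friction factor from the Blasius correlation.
Formula: f = \frac{0.316}{Re^{0.25}}
f = 0.316/75010^0.25 = 0.01909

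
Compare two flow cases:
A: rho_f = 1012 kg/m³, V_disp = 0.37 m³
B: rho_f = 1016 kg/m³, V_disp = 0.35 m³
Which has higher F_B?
F_B(A) = 3673 N, F_B(B) = 3488 N. Answer: A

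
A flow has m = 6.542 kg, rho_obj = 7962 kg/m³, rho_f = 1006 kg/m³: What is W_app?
Formula: W_{app} = mg\left(1 - \frac{\rho_f}{\rho_{obj}}\right)
W_app = 6.542·9.81·(1 − 1006/7962) = 56.07 N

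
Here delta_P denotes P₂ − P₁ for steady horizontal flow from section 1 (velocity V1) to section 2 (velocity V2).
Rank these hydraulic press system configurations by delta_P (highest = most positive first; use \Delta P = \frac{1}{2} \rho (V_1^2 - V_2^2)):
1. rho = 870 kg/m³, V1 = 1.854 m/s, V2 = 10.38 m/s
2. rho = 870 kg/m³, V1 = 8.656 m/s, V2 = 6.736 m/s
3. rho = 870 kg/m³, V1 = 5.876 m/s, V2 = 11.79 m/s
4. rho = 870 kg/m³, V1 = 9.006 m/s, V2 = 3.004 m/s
Case 1: delta_P = -45.37 kPa
Case 2: delta_P = 12.86 kPa
Case 3: delta_P = -45.45 kPa
Case 4: delta_P = 31.36 kPa
Ranking (highest first): 4, 2, 1, 3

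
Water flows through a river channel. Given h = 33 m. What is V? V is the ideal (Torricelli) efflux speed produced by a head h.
Formula: V = \sqrt{2 g h}
V = √(2·9.81·33) = 25.45 m/s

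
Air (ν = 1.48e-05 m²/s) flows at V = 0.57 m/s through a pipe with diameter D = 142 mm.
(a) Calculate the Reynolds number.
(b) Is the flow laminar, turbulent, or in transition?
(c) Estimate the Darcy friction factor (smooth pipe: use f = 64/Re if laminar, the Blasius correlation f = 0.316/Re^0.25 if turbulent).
(a) Re = V·D/ν = 0.57·0.142/1.48e-05 = 5468.9
(b) Flow regime: turbulent (Re > 4000)
(c) Friction factor: f = 0.316/Re^0.25 = 0.316/5468.9^0.25 = 0.03675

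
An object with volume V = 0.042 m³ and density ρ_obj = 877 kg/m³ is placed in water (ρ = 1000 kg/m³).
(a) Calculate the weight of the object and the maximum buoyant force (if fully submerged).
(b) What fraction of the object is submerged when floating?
(a) W=rho_obj*g*V=877*9.81*0.042=361.3 N; F_B(max)=rho*g*V=1000*9.81*0.042=412.0 N
(b) Floating fraction=rho_obj/rho=877/1000=0.877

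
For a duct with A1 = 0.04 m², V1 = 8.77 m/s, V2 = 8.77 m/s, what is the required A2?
Formula: V_2 = \frac{A_1 V_1}{A_2}
Substituting knowns: 8.77 = 0.04·8.77/A2
Solving for A2: A2 = 0.04·8.77/8.77 = 0.04 m²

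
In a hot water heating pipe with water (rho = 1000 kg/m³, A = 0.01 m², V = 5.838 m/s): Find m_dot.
Formula: \dot{m} = \rho A V
m_dot = 1000·0.01·5.838 = 58.38 kg/s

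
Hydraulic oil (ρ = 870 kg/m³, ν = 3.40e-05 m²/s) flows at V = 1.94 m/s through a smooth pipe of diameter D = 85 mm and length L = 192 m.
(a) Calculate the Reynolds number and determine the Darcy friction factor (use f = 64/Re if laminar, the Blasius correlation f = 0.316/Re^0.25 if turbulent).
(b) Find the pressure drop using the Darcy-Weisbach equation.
(a) Re = V·D/ν = 1.94·0.085/3.40e-05 = 4850 → turbulent (Re > 4000); f = 0.316/Re^0.25 = 0.316/4850^0.25 = 0.037866
(b) Darcy-Weisbach: ΔP = f·(L/D)·½ρV²/1000 = 0.037866·(192/0.085)·½·870·1.94²/1000 = 140 kPa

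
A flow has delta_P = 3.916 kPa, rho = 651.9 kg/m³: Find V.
Formula: V = \sqrt{\frac{2 \Delta P}{\rho}}
V = √(2·(3.916·1000)/651.9) = 3.466 m/s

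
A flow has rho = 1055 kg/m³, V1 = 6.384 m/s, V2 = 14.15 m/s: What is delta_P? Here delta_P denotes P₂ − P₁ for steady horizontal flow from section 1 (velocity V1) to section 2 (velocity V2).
Formula: \Delta P = \frac{1}{2} \rho (V_1^2 - V_2^2)
delta_P = 0.5·1055·(6.384² − 14.15²)/1000 = -84.12 kPa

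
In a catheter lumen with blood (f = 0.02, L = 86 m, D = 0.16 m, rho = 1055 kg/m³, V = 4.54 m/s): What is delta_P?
Formula: \Delta P = f \frac{L}{D} \frac{\rho V^2}{2}
delta_P = 0.02·(86/0.16)·0.5·1055·4.54²/1000 = 116.9 kPa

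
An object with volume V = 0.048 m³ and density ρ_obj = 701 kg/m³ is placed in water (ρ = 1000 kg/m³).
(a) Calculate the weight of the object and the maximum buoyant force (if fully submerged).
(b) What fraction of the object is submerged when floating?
(a) W=rho_obj*g*V=701*9.81*0.048=330.1 N; F_B(max)=rho*g*V=1000*9.81*0.048=470.9 N
(b) Floating fraction=rho_obj/rho=701/1000=0.701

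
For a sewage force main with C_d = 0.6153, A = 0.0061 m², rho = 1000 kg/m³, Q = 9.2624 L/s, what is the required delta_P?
Formula: Q = C_d A \sqrt{\frac{2 \Delta P}{\rho}}
Substituting knowns: 9.2624 = 0.6153·0.0061·√(2·(delta_P·1000)/1000)·1000
Solving for delta_P: delta_P = ((9.2624/1000)/(0.6153·0.0061))²·1000/2/1000 = 3.045 kPa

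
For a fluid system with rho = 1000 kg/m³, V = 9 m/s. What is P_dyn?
Formula: P_{dyn} = \frac{1}{2} \rho V^2
P_dyn = 0.5·1000·9²/1000 = 40.5 kPa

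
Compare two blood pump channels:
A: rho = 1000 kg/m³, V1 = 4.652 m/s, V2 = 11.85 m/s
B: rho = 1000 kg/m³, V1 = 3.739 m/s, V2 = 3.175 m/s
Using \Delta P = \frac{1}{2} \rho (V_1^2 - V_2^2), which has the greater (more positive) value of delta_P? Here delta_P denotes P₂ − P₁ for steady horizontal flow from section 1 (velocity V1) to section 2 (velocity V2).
delta_P(A) = -59.39 kPa, delta_P(B) = 1.95 kPa. Answer: B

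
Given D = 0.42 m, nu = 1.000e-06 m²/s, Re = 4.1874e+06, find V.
Formula: Re = \frac{V D}{\nu}
Substituting knowns: 4.1874e+06 = V·0.42/1.000e-06
Solving for V: V = 4.1874e+06·1.000e-06/0.42 = 9.97 m/s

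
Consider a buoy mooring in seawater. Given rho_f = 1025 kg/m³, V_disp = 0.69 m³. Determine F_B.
Formula: F_B = \rho_f g V_{disp}
F_B = 1025·9.81·0.69 = 6938 N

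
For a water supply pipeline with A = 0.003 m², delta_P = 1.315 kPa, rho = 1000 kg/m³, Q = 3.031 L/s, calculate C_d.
Formula: Q = C_d A \sqrt{\frac{2 \Delta P}{\rho}}
Substituting knowns: 3.031 = C_d·0.003·√(2·(1.315·1000)/1000)·1000
Solving for C_d: C_d = (3.031/1000)/(0.003·√(2·(1.315·1000)/1000)) = 0.623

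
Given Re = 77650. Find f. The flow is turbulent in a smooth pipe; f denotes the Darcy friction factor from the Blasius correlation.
Formula: f = \frac{0.316}{Re^{0.25}}
f = 0.316/77650^0.25 = 0.01893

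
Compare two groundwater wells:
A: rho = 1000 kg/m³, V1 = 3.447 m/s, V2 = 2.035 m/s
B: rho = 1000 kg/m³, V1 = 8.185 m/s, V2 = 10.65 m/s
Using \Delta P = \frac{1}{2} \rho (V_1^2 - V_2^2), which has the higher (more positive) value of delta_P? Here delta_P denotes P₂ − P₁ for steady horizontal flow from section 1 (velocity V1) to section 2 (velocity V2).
delta_P(A) = 3.87 kPa, delta_P(B) = -23.21 kPa. Answer: A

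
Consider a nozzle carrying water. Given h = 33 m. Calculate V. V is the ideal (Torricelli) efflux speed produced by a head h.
Formula: V = \sqrt{2 g h}
V = √(2·9.81·33) = 25.45 m/s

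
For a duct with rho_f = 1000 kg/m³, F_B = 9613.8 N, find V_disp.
Formula: F_B = \rho_f g V_{disp}
Substituting knowns: 9613.8 = 1000·9.81·V_disp
Solving for V_disp: V_disp = 9613.8/(1000·9.81) = 0.98 m³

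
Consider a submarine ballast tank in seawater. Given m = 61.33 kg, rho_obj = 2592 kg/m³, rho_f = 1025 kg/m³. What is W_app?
Formula: W_{app} = mg\left(1 - \frac{\rho_f}{\rho_{obj}}\right)
W_app = 61.33·9.81·(1 − 1025/2592) = 363.7 N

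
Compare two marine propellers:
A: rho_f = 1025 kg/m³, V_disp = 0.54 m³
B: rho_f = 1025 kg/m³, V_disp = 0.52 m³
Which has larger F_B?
F_B(A) = 5430 N, F_B(B) = 5229 N. Answer: A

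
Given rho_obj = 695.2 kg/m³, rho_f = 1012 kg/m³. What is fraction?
Formula: f_{sub} = \frac{\rho_{obj}}{\rho_f}
fraction = 695.2/1012 = 0.687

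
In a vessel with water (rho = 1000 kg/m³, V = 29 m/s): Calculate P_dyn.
Formula: P_{dyn} = \frac{1}{2} \rho V^2
P_dyn = 0.5·1000·29²/1000 = 420.5 kPa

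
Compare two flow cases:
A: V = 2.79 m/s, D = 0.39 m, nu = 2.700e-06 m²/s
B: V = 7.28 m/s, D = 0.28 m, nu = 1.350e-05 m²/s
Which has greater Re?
Re(A) = 403000, Re(B) = 150993. Answer: A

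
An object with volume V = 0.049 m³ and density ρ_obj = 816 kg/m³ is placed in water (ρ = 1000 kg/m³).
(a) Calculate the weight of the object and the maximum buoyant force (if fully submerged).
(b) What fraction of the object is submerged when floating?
(a) W=rho_obj*g*V=816*9.81*0.049=392.2 N; F_B(max)=rho*g*V=1000*9.81*0.049=480.7 N
(b) Floating fraction=rho_obj/rho=816/1000=0.816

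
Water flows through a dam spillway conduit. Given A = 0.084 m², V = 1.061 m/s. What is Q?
Formula: Q = A V
Q = 0.084·1.061·1000 = 89.12 L/s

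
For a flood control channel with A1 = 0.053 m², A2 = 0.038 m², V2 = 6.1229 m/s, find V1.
Formula: V_2 = \frac{A_1 V_1}{A_2}
Substituting knowns: 6.1229 = 0.053·V1/0.038
Solving for V1: V1 = 6.1229·0.038/0.053 = 4.39 m/s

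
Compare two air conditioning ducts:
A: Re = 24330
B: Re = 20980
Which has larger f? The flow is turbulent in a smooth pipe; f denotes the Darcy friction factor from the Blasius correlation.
f(A) = 0.0253, f(B) = 0.02626. Answer: B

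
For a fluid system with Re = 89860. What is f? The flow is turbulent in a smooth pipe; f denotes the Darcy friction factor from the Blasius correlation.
Formula: f = \frac{0.316}{Re^{0.25}}
f = 0.316/89860^0.25 = 0.01825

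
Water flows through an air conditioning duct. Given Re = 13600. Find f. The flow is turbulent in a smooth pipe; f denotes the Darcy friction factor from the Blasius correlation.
Formula: f = \frac{0.316}{Re^{0.25}}
f = 0.316/13600^0.25 = 0.02926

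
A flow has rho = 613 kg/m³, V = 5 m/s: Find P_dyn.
Formula: P_{dyn} = \frac{1}{2} \rho V^2
P_dyn = 0.5·613·5²/1000 = 7.662 kPa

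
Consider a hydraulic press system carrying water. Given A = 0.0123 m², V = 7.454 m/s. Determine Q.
Formula: Q = A V
Q = 0.0123·7.454·1000 = 91.68 L/s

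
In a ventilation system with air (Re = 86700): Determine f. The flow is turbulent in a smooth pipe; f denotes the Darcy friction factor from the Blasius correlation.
Formula: f = \frac{0.316}{Re^{0.25}}
f = 0.316/86700^0.25 = 0.01842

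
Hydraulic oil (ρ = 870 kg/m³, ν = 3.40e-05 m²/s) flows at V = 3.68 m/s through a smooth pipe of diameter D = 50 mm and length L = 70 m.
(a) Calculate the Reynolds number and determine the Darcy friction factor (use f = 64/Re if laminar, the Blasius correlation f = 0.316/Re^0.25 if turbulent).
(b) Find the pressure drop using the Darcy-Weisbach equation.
(a) Re = V·D/ν = 3.68·0.05/3.40e-05 = 5411.8 → turbulent (Re > 4000); f = 0.316/Re^0.25 = 0.316/5411.8^0.25 = 0.036843
(b) Darcy-Weisbach: ΔP = f·(L/D)·½ρV²/1000 = 0.036843·(70/0.050)·½·870·3.68²/1000 = 303.9 kPa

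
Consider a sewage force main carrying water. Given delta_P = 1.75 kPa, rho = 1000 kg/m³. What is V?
Formula: V = \sqrt{\frac{2 \Delta P}{\rho}}
V = √(2·(1.75·1000)/1000) = 1.871 m/s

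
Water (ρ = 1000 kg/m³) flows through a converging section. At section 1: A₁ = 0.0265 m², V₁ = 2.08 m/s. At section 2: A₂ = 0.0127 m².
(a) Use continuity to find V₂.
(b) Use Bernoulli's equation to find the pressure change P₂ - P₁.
(a) Continuity: A₁V₁=A₂V₂ -> V₂=A₁V₁/A₂=0.0265*2.08/0.0127=4.34 m/s
(b) Bernoulli: P₂-P₁=0.5*rho*(V₁^2-V₂^2)/1000=0.5*1000*(2.08^2-4.34^2)/1000=-7.255 kPa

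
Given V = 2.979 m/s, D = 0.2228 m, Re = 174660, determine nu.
Formula: Re = \frac{V D}{\nu}
Substituting knowns: 174660 = 2.979·0.2228/nu
Solving for nu: nu = 2.979·0.2228/174660 = 3.800e-06 m²/s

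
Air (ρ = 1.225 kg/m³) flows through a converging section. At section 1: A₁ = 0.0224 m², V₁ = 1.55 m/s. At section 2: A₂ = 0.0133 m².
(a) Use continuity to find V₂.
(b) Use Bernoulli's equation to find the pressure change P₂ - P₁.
(a) Continuity: A₁V₁=A₂V₂ -> V₂=A₁V₁/A₂=0.0224*1.55/0.0133=2.61 m/s
(b) Bernoulli: P₂-P₁=0.5*rho*(V₁^2-V₂^2)/1000=0.5*1.225*(1.55^2-2.61^2)/1000=-0.002701 kPa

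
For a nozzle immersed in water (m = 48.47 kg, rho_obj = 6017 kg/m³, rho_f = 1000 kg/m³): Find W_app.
Formula: W_{app} = mg\left(1 - \frac{\rho_f}{\rho_{obj}}\right)
W_app = 48.47·9.81·(1 − 1000/6017) = 396.5 N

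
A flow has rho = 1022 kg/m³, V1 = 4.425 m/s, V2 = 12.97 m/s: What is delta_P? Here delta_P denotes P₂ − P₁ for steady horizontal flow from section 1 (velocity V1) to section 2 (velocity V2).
Formula: \Delta P = \frac{1}{2} \rho (V_1^2 - V_2^2)
delta_P = 0.5·1022·(4.425² − 12.97²)/1000 = -75.96 kPa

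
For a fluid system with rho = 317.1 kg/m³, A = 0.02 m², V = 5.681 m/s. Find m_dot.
Formula: \dot{m} = \rho A V
m_dot = 317.1·0.02·5.681 = 36.03 kg/s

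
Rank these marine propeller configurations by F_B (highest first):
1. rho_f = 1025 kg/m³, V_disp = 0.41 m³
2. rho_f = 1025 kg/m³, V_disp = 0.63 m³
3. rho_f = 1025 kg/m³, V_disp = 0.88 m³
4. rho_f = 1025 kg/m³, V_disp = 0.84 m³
Case 1: F_B = 4123 N
Case 2: F_B = 6335 N
Case 3: F_B = 8849 N
Case 4: F_B = 8446 N
Ranking (highest first): 3, 4, 2, 1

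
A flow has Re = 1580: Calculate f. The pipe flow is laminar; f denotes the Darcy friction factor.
Formula: f = \frac{64}{Re}
f = 64/1580 = 0.04051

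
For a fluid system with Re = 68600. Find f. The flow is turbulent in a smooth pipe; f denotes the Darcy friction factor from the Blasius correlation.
Formula: f = \frac{0.316}{Re^{0.25}}
f = 0.316/68600^0.25 = 0.01953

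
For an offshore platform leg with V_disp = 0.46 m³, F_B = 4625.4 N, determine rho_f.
Formula: F_B = \rho_f g V_{disp}
Substituting knowns: 4625.4 = rho_f·9.81·0.46
Solving for rho_f: rho_f = 4625.4/(9.81·0.46) = 1025 kg/m³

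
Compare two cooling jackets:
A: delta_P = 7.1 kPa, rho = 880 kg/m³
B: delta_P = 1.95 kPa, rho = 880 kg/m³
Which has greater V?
V(A) = 4.017 m/s, V(B) = 2.105 m/s. Answer: A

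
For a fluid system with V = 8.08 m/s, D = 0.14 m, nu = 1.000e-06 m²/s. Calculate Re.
Formula: Re = \frac{V D}{\nu}
Re = 8.08·0.14/1.000e-06 = 1.131e+06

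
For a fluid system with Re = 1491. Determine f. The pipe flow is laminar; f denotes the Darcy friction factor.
Formula: f = \frac{64}{Re}
f = 64/1491 = 0.04292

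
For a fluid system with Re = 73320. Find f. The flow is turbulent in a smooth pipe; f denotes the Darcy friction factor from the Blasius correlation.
Formula: f = \frac{0.316}{Re^{0.25}}
f = 0.316/73320^0.25 = 0.0192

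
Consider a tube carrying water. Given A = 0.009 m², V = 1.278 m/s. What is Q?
Formula: Q = A V
Q = 0.009·1.278·1000 = 11.5 L/s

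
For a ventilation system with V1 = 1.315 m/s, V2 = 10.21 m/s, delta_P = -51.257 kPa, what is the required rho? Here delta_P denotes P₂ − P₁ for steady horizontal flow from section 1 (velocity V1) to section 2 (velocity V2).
Formula: \Delta P = \frac{1}{2} \rho (V_1^2 - V_2^2)
Substituting knowns: -51.257 = 0.5·rho·(1.315² − 10.21²)/1000
Solving for rho: rho = 2·(-51.257·1000)/(1.315² − 10.21²) = 1000 kg/m³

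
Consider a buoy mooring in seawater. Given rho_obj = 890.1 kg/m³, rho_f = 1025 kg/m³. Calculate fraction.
Formula: f_{sub} = \frac{\rho_{obj}}{\rho_f}
fraction = 890.1/1025 = 0.8684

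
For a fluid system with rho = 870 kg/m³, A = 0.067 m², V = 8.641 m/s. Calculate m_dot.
Formula: \dot{m} = \rho A V
m_dot = 870·0.067·8.641 = 503.7 kg/s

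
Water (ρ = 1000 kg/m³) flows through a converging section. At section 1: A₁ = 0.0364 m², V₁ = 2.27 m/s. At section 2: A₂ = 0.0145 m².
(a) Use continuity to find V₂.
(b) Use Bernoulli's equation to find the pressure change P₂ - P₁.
(a) Continuity: A₁V₁=A₂V₂ -> V₂=A₁V₁/A₂=0.0364*2.27/0.0145=5.70 m/s
(b) Bernoulli: P₂-P₁=0.5*rho*(V₁^2-V₂^2)/1000=0.5*1000*(2.27^2-5.70^2)/1000=-13.67 kPa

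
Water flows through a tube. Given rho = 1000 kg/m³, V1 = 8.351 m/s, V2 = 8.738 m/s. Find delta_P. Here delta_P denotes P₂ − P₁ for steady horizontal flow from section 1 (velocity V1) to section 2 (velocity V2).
Formula: \Delta P = \frac{1}{2} \rho (V_1^2 - V_2^2)
delta_P = 0.5·1000·(8.351² − 8.738²)/1000 = -3.307 kPa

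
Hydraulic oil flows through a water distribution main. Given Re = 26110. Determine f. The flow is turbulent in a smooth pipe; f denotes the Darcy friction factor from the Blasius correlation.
Formula: f = \frac{0.316}{Re^{0.25}}
f = 0.316/26110^0.25 = 0.02486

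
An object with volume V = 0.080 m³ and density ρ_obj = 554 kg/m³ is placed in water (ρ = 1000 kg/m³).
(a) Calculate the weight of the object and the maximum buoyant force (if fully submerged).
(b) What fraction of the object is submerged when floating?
(a) W=rho_obj*g*V=554*9.81*0.080=434.8 N; F_B(max)=rho*g*V=1000*9.81*0.080=784.8 N
(b) Floating fraction=rho_obj/rho=554/1000=0.554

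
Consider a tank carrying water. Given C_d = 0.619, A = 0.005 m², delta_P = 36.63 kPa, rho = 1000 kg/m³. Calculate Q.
Formula: Q = C_d A \sqrt{\frac{2 \Delta P}{\rho}}
Q = 0.619·0.005·√(2·(36.63·1000)/1000)·1000 = 26.49 L/s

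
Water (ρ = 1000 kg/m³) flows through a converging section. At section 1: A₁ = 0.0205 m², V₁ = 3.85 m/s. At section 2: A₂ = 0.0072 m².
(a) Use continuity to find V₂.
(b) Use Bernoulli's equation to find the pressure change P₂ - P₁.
(a) Continuity: A₁V₁=A₂V₂ -> V₂=A₁V₁/A₂=0.0205*3.85/0.0072=10.96 m/s
(b) Bernoulli: P₂-P₁=0.5*rho*(V₁^2-V₂^2)/1000=0.5*1000*(3.85^2-10.96^2)/1000=-52.65 kPa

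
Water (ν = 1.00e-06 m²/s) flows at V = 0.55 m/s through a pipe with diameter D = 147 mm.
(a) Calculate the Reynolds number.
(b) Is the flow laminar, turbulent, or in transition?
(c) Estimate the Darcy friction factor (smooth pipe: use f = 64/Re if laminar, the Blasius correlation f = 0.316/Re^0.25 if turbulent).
(a) Re = V·D/ν = 0.55·0.147/1.00e-06 = 80850
(b) Flow regime: turbulent (Re > 4000)
(c) Friction factor: f = 0.316/Re^0.25 = 0.316/80850^0.25 = 0.01874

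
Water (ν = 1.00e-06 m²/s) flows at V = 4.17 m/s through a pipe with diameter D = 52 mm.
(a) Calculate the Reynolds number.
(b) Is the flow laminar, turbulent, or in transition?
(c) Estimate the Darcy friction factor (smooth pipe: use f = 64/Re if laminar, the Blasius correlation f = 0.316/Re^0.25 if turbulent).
(a) Re = V·D/ν = 4.17·0.052/1.00e-06 = 216840
(b) Flow regime: turbulent (Re > 4000)
(c) Friction factor: f = 0.316/Re^0.25 = 0.316/216840^0.25 = 0.01464 (Blasius is strictly valid for Re ≲ 1e5; used here as the smooth-pipe estimate the problem specifies)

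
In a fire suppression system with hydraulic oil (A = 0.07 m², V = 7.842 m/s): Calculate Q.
Formula: Q = A V
Q = 0.07·7.842·1000 = 548.9 L/s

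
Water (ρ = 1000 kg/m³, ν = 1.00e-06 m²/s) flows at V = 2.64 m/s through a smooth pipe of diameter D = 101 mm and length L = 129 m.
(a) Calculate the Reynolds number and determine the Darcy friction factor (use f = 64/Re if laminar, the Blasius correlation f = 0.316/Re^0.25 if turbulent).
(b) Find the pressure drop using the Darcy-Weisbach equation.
(a) Re = V·D/ν = 2.64·0.101/1.00e-06 = 266640 → turbulent (Re > 4000); f = 0.316/Re^0.25 = 0.316/266640^0.25 = 0.013906 (Blasius is strictly valid for Re ≲ 1e5; used here as the smooth-pipe estimate the problem specifies)
(b) Darcy-Weisbach: ΔP = f·(L/D)·½ρV²/1000 = 0.013906·(129/0.101)·½·1000·2.64²/1000 = 61.89 kPa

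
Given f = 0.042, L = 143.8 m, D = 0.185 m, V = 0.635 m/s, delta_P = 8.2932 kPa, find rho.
Formula: \Delta P = f \frac{L}{D} \frac{\rho V^2}{2}
Substituting knowns: 8.2932 = 0.042·(143.8/0.185)·0.5·rho·0.635²/1000
Solving for rho: rho = (8.2932·1000)/(0.042·(143.8/0.185)·0.5·0.635²) = 1260 kg/m³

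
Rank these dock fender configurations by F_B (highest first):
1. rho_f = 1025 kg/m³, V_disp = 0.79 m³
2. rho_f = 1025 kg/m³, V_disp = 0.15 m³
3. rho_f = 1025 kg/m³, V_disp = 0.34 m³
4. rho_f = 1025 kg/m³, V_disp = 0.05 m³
Case 1: F_B = 7944 N
Case 2: F_B = 1508 N
Case 3: F_B = 3419 N
Case 4: F_B = 502.8 N
Ranking (highest first): 1, 3, 2, 4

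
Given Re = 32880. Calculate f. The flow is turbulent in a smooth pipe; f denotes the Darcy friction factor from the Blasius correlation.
Formula: f = \frac{0.316}{Re^{0.25}}
f = 0.316/32880^0.25 = 0.02347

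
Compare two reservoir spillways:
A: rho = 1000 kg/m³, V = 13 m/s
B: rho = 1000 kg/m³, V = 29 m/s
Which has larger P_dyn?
P_dyn(A) = 84.5 kPa, P_dyn(B) = 420.5 kPa. Answer: B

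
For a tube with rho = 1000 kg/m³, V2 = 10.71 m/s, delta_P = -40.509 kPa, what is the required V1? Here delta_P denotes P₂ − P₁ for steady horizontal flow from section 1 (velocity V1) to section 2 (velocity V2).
Formula: \Delta P = \frac{1}{2} \rho (V_1^2 - V_2^2)
Substituting knowns: -40.509 = 0.5·1000·(V1² − 10.71²)/1000
Solving for V1: V1 = √(10.71² + 2·(-40.509·1000)/1000) = 5.804 m/s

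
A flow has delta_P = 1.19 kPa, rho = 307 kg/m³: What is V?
Formula: V = \sqrt{\frac{2 \Delta P}{\rho}}
V = √(2·(1.19·1000)/307) = 2.784 m/s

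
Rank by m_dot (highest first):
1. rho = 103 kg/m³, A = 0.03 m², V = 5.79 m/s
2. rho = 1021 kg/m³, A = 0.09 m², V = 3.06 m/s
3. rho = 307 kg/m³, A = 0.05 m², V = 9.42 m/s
Case 1: m_dot = 17.89 kg/s
Case 2: m_dot = 281.2 kg/s
Case 3: m_dot = 144.6 kg/s
Ranking (highest first): 2, 3, 1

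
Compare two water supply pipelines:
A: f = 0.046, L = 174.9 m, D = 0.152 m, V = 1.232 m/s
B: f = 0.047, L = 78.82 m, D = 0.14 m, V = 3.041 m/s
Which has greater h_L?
h_L(A) = 4.095 m, h_L(B) = 12.47 m. Answer: B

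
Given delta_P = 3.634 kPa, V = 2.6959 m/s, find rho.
Formula: V = \sqrt{\frac{2 \Delta P}{\rho}}
Substituting knowns: 2.6959 = √(2·(3.634·1000)/rho)
Solving for rho: rho = 2·(3.634·1000)/2.6959² = 1000 kg/m³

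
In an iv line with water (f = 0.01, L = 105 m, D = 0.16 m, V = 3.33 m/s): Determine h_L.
Formula: h_L = f \frac{L}{D} \frac{V^2}{2g}
h_L = 0.01·(105/0.16)·3.33²/(2·9.81) = 3.709 m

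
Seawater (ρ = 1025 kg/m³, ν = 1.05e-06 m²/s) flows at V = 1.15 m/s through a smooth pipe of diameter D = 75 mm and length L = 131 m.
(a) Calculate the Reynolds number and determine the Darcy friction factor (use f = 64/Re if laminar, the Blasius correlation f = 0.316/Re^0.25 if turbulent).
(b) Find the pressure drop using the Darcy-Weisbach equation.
(a) Re = V·D/ν = 1.15·0.075/1.05e-06 = 82143 → turbulent (Re > 4000); f = 0.316/Re^0.25 = 0.316/82143^0.25 = 0.018666
(b) Darcy-Weisbach: ΔP = f·(L/D)·½ρV²/1000 = 0.018666·(131/0.075)·½·1025·1.15²/1000 = 22.1 kPa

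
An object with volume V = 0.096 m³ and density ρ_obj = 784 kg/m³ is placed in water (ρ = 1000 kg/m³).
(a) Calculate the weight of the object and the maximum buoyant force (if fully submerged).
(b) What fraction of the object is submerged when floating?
(a) W=rho_obj*g*V=784*9.81*0.096=738.3 N; F_B(max)=rho*g*V=1000*9.81*0.096=941.8 N
(b) Floating fraction=rho_obj/rho=784/1000=0.784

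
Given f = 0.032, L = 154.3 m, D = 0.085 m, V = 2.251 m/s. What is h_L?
Formula: h_L = f \frac{L}{D} \frac{V^2}{2g}
h_L = 0.032·(154.3/0.085)·2.251²/(2·9.81) = 15 m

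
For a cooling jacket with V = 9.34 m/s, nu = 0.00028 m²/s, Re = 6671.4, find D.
Formula: Re = \frac{V D}{\nu}
Substituting knowns: 6671.4 = 9.34·D/0.00028
Solving for D: D = 6671.4·0.00028/9.34 = 0.2 m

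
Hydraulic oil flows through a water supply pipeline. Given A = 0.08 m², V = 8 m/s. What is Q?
Formula: Q = A V
Q = 0.08·8·1000 = 640 L/s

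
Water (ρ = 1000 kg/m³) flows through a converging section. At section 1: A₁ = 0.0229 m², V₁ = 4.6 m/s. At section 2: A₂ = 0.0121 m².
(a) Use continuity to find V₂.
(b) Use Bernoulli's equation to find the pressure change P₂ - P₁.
(a) Continuity: A₁V₁=A₂V₂ -> V₂=A₁V₁/A₂=0.0229*4.6/0.0121=8.71 m/s
(b) Bernoulli: P₂-P₁=0.5*rho*(V₁^2-V₂^2)/1000=0.5*1000*(4.6^2-8.71^2)/1000=-27.35 kPa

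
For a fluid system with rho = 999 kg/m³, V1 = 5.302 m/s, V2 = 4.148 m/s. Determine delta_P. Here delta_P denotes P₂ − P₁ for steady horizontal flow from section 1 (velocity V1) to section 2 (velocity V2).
Formula: \Delta P = \frac{1}{2} \rho (V_1^2 - V_2^2)
delta_P = 0.5·999·(5.302² − 4.148²)/1000 = 5.447 kPa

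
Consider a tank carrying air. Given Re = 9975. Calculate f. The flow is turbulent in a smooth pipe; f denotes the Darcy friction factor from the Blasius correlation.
Formula: f = \frac{0.316}{Re^{0.25}}
f = 0.316/9975^0.25 = 0.03162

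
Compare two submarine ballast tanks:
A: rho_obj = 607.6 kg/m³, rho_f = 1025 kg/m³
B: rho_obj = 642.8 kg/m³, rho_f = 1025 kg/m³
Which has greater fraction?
fraction(A) = 0.5928, fraction(B) = 0.6271. Answer: B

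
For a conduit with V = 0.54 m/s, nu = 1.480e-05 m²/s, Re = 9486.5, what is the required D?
Formula: Re = \frac{V D}{\nu}
Substituting knowns: 9486.5 = 0.54·D/1.480e-05
Solving for D: D = 9486.5·1.480e-05/0.54 = 0.26 m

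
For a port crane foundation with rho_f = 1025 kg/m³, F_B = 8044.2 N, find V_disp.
Formula: F_B = \rho_f g V_{disp}
Substituting knowns: 8044.2 = 1025·9.81·V_disp
Solving for V_disp: V_disp = 8044.2/(1025·9.81) = 0.8 m³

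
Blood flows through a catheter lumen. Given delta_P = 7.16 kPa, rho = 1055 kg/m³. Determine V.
Formula: V = \sqrt{\frac{2 \Delta P}{\rho}}
V = √(2·(7.16·1000)/1055) = 3.684 m/s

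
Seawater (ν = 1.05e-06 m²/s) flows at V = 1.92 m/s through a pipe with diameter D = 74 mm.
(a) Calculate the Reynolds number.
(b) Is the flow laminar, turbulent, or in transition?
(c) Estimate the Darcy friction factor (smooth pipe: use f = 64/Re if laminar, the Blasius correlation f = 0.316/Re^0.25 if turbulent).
(a) Re = V·D/ν = 1.92·0.074/1.05e-06 = 135310
(b) Flow regime: turbulent (Re > 4000)
(c) Friction factor: f = 0.316/Re^0.25 = 0.316/135310^0.25 = 0.01648 (Blasius is strictly valid for Re ≲ 1e5; used here as the smooth-pipe estimate the problem specifies)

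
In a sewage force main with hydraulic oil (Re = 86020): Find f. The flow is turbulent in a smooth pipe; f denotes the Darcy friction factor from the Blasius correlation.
Formula: f = \frac{0.316}{Re^{0.25}}
f = 0.316/86020^0.25 = 0.01845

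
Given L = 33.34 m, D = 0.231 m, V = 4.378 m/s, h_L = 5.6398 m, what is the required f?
Formula: h_L = f \frac{L}{D} \frac{V^2}{2g}
Substituting knowns: 5.6398 = f·(33.34/0.231)·4.378²/(2·9.81)
Solving for f: f = 5.6398·2·9.81/((33.34/0.231)·4.378²) = 0.04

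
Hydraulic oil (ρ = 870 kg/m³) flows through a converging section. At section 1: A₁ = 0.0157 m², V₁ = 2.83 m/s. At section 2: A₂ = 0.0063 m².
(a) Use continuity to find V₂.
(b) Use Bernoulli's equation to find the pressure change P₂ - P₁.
(a) Continuity: A₁V₁=A₂V₂ -> V₂=A₁V₁/A₂=0.0157*2.83/0.0063=7.05 m/s
(b) Bernoulli: P₂-P₁=0.5*rho*(V₁^2-V₂^2)/1000=0.5*870*(2.83^2-7.05^2)/1000=-18.14 kPa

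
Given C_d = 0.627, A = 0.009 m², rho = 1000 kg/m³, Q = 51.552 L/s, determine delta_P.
Formula: Q = C_d A \sqrt{\frac{2 \Delta P}{\rho}}
Substituting knowns: 51.552 = 0.627·0.009·√(2·(delta_P·1000)/1000)·1000
Solving for delta_P: delta_P = ((51.552/1000)/(0.627·0.009))²·1000/2/1000 = 41.73 kPa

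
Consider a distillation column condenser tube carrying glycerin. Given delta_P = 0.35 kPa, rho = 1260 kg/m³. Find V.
Formula: V = \sqrt{\frac{2 \Delta P}{\rho}}
V = √(2·(0.35·1000)/1260) = 0.7454 m/s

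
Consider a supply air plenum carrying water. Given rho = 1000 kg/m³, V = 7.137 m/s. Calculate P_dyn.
Formula: P_{dyn} = \frac{1}{2} \rho V^2
P_dyn = 0.5·1000·7.137²/1000 = 25.47 kPa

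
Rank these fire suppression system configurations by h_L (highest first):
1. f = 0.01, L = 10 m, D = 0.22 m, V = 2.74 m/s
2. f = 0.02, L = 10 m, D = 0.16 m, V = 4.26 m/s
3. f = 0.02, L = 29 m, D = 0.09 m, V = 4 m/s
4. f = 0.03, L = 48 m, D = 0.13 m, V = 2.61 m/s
Case 1: h_L = 0.1739 m
Case 2: h_L = 1.156 m
Case 3: h_L = 5.255 m
Case 4: h_L = 3.846 m
Ranking (highest first): 3, 4, 2, 1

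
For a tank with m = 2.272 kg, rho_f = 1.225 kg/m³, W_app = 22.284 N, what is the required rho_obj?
Formula: W_{app} = mg\left(1 - \frac{\rho_f}{\rho_{obj}}\right)
Substituting knowns: 22.284 = 2.272·9.81·(1 − 1.225/rho_obj)
Solving for rho_obj: rho_obj = 1.225/(1 − 22.284/(2.272·9.81)) = 6320 kg/m³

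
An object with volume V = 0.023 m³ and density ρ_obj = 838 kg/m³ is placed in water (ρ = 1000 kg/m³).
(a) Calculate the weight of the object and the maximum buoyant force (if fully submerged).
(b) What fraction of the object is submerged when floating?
(a) W=rho_obj*g*V=838*9.81*0.023=189.1 N; F_B(max)=rho*g*V=1000*9.81*0.023=225.6 N
(b) Floating fraction=rho_obj/rho=838/1000=0.838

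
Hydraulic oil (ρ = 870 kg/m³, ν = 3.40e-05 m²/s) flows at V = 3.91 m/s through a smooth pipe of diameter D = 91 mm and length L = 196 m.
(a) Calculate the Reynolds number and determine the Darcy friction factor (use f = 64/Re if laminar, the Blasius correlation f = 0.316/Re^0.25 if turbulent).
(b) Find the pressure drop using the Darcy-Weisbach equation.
(a) Re = V·D/ν = 3.91·0.091/3.40e-05 = 10465 → turbulent (Re > 4000); f = 0.316/Re^0.25 = 0.316/10465^0.25 = 0.031243
(b) Darcy-Weisbach: ΔP = f·(L/D)·½ρV²/1000 = 0.031243·(196/0.091)·½·870·3.91²/1000 = 447.5 kPa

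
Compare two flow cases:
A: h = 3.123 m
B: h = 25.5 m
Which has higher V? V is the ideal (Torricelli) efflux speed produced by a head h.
V(A) = 7.828 m/s, V(B) = 22.37 m/s. Answer: B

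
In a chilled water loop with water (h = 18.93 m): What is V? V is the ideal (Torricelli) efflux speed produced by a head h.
Formula: V = \sqrt{2 g h}
V = √(2·9.81·18.93) = 19.27 m/s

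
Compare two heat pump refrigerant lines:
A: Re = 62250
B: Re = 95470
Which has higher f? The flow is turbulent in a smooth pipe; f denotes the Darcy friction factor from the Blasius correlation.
f(A) = 0.02001, f(B) = 0.01798. Answer: A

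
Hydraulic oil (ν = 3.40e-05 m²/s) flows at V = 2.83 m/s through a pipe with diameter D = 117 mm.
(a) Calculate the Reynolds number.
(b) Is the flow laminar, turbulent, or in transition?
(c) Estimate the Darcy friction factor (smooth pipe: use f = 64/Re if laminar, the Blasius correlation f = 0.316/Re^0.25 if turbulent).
(a) Re = V·D/ν = 2.83·0.117/3.40e-05 = 9738.5
(b) Flow regime: turbulent (Re > 4000)
(c) Friction factor: f = 0.316/Re^0.25 = 0.316/9738.5^0.25 = 0.03181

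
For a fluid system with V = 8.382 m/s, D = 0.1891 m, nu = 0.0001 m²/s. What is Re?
Formula: Re = \frac{V D}{\nu}
Re = 8.382·0.1891/0.0001 = 15850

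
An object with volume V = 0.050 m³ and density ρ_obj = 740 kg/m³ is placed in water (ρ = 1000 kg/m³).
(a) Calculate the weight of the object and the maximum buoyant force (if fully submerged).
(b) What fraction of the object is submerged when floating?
(a) W=rho_obj*g*V=740*9.81*0.050=363.0 N; F_B(max)=rho*g*V=1000*9.81*0.050=490.5 N
(b) Floating fraction=rho_obj/rho=740/1000=0.740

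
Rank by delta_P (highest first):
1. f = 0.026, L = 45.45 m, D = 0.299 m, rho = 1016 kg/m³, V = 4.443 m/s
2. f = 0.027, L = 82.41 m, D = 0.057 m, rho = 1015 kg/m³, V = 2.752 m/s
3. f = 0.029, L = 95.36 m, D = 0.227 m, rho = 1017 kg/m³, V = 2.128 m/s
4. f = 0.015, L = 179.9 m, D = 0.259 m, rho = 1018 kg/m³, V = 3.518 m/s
Case 1: delta_P = 39.63 kPa
Case 2: delta_P = 150 kPa
Case 3: delta_P = 28.05 kPa
Case 4: delta_P = 65.63 kPa
Ranking (highest first): 2, 4, 1, 3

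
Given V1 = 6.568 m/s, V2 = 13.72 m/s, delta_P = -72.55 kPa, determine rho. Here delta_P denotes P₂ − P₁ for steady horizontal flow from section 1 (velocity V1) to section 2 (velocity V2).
Formula: \Delta P = \frac{1}{2} \rho (V_1^2 - V_2^2)
Substituting knowns: -72.55 = 0.5·rho·(6.568² − 13.72²)/1000
Solving for rho: rho = 2·(-72.55·1000)/(6.568² − 13.72²) = 1000 kg/m³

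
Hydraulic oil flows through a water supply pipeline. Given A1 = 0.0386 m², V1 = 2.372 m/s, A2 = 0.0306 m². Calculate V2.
Formula: V_2 = \frac{A_1 V_1}{A_2}
V2 = 0.0386·2.372/0.0306 = 2.992 m/s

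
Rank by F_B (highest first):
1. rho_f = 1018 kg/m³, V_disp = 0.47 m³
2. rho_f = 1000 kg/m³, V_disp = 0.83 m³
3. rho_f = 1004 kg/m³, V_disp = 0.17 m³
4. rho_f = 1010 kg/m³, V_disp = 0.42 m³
Case 1: F_B = 4694 N
Case 2: F_B = 8142 N
Case 3: F_B = 1674 N
Case 4: F_B = 4161 N
Ranking (highest first): 2, 1, 4, 3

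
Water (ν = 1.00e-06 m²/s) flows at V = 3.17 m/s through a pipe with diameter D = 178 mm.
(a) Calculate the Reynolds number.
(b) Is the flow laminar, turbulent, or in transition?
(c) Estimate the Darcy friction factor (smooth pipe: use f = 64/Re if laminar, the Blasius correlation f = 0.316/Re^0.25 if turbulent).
(a) Re = V·D/ν = 3.17·0.178/1.00e-06 = 564260
(b) Flow regime: turbulent (Re > 4000)
(c) Friction factor: f = 0.316/Re^0.25 = 0.316/564260^0.25 = 0.01153 (Blasius is strictly valid for Re ≲ 1e5; used here as the smooth-pipe estimate the problem specifies)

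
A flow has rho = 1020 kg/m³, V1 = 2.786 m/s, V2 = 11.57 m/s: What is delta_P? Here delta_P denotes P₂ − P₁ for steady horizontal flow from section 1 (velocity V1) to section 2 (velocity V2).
Formula: \Delta P = \frac{1}{2} \rho (V_1^2 - V_2^2)
delta_P = 0.5·1020·(2.786² − 11.57²)/1000 = -64.31 kPa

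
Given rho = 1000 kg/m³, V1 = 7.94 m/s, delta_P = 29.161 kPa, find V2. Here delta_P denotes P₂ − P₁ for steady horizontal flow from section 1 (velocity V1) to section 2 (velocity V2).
Formula: \Delta P = \frac{1}{2} \rho (V_1^2 - V_2^2)
Substituting knowns: 29.161 = 0.5·1000·(7.94² − V2²)/1000
Solving for V2: V2 = √(7.94² − 2·(29.161·1000)/1000) = 2.173 m/s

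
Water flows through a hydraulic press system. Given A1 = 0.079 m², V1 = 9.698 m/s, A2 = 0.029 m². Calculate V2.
Formula: V_2 = \frac{A_1 V_1}{A_2}
V2 = 0.079·9.698/0.029 = 26.42 m/s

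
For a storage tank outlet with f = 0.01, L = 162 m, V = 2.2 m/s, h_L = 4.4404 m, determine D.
Formula: h_L = f \frac{L}{D} \frac{V^2}{2g}
Substituting knowns: 4.4404 = 0.01·(162/D)·2.2²/(2·9.81)
Solving for D: D = 0.01·162·2.2²/(2·9.81·4.4404) = 0.09 m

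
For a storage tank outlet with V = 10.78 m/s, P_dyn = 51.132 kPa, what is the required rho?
Formula: P_{dyn} = \frac{1}{2} \rho V^2
Substituting knowns: 51.132 = 0.5·rho·10.78²/1000
Solving for rho: rho = 2·(51.132·1000)/10.78² = 880 kg/m³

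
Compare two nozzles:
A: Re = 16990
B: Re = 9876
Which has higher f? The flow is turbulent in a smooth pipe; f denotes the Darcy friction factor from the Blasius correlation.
f(A) = 0.02768, f(B) = 0.0317. Answer: B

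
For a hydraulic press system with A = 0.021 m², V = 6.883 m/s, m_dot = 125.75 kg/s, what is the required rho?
Formula: \dot{m} = \rho A V
Substituting knowns: 125.75 = rho·0.021·6.883
Solving for rho: rho = 125.75/(0.021·6.883) = 870 kg/m³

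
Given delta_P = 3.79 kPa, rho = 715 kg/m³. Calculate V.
Formula: V = \sqrt{\frac{2 \Delta P}{\rho}}
V = √(2·(3.79·1000)/715) = 3.256 m/s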